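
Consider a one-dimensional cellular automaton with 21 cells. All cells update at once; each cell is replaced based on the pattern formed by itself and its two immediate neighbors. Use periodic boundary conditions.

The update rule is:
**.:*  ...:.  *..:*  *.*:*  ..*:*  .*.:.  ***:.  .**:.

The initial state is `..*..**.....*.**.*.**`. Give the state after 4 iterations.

**.**.**.**.*.*.*.**.

**.**.**...*.*.**.*.*
.**.**.**.*.*.*.**.*.
*.**.**.**.*.*.*.**.*
**.**.**.**.*.*.*.**.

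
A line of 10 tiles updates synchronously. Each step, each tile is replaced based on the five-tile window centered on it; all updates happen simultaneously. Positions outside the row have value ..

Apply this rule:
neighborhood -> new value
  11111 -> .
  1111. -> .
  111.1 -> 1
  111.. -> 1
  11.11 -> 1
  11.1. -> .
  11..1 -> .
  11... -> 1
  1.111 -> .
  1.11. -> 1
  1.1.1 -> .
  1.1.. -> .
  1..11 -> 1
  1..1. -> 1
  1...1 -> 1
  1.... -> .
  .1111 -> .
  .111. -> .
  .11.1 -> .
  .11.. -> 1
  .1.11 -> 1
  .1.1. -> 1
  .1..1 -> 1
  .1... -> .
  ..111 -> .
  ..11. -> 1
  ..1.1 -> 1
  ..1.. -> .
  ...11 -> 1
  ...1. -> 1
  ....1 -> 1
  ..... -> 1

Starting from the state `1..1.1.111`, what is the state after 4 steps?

111.1....1

.1111.1..1
1...1..11.
..11.11111
111.1....1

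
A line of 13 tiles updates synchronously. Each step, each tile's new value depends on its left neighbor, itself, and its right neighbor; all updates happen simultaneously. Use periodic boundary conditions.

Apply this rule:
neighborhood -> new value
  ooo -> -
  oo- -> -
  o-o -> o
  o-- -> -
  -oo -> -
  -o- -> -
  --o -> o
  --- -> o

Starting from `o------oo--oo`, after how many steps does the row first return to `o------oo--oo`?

26

--ooooo---o--
oo------oo--o
---ooooo---o-
ooo------oo--
----ooooo---o
-ooo------oo-
o----ooooo---
--ooo------oo
-o----ooooo--
o--ooo------o
--o----ooooo-
oo--ooo------
---o----ooooo
-oo--ooo-----
o---o----oooo
--oo--ooo----
oo---o----ooo
---oo--ooo---
ooo---o----oo
----oo--ooo--
oooo---o----o
-----oo--ooo-
ooooo---o----
------oo--ooo
-ooooo---o---
o------oo--oo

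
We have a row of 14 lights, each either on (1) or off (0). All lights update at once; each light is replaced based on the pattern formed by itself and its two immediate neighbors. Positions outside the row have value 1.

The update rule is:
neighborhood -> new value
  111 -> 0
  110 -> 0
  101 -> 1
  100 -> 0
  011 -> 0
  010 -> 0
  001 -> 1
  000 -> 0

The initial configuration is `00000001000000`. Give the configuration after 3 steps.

00001000000101

step 1: 00000010000001
step 2: 00000100000010
step 3: 00001000000101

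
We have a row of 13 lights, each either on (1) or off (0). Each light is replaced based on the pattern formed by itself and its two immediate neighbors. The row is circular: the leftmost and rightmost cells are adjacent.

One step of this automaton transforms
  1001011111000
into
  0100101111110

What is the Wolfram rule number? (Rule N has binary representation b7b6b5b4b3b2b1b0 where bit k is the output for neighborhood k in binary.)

position 6: 111 → 1  (bit 7 = 1)
position 9: 110 → 1  (bit 6 = 1)
position 4: 101 → 1  (bit 5 = 1)
position 1: 100 → 1  (bit 4 = 1)
position 5: 011 → 0  (bit 3 = 0)
position 0: 010 → 0  (bit 2 = 0)
position 2: 001 → 0  (bit 1 = 0)
position 11: 000 → 1  (bit 0 = 1)
bits b7..b0 = 11110001 = 241

241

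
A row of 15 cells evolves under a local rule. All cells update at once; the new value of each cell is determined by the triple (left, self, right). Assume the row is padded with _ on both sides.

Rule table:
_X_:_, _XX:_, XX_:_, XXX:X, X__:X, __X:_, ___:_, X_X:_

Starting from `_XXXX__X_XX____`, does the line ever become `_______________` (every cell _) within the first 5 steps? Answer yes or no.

no

__XX_X_____X___
______X_____X__
_______X_____X_
________X_____X
_________X_____
step 5 is _________X_____, still not uniform _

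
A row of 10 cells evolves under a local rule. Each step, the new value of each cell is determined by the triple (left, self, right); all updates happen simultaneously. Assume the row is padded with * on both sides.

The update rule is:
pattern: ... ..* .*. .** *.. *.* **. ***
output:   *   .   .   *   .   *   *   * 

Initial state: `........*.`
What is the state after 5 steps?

*******..*

.******..*
*******..*
*******..*  (fixed point — unchanged through step 5)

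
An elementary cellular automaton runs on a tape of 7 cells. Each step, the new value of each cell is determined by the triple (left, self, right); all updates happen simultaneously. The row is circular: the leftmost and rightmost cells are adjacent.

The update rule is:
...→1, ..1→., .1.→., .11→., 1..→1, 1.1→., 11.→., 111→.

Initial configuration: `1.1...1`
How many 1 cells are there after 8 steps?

step 1: ...11..
step 2: 11...11
step 3: ..11...
step 4: 1...111
step 5: .11....
step 6: ...1111
step 7: 11.....
step 8: ..1111.
count of 1: 4

4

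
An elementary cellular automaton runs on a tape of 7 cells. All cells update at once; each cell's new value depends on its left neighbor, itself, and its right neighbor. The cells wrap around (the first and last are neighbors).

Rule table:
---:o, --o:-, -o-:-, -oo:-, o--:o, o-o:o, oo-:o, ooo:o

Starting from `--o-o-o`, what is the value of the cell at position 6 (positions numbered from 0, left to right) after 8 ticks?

tick 1: o--o-o-
tick 2: -o--o-o
tick 3: o-o--o-
tick 4: -o-o--o
tick 5: o-o-o--
tick 6: -o-o-o-
tick 7: --o-o-o  (repeats tick 0; period 7)
tick 8: o--o-o-
position 6 holds -

-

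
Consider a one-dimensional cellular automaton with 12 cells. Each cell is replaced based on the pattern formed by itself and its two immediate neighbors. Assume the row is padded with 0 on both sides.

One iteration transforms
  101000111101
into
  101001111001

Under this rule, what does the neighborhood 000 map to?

At position 4 the neighborhood is 000; the next row has 0 there.

0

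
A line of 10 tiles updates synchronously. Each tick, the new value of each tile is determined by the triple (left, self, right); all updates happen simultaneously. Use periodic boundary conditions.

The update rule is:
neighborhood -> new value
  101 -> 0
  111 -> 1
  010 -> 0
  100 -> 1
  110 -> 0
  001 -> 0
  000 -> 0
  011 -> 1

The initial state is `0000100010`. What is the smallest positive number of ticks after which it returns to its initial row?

tick 1: 0000010001
tick 2: 1000001000
tick 3: 0100000100
tick 4: 0010000010
tick 5: 0001000001
tick 6: 1000100000
tick 7: 0100010000
tick 8: 0010001000
tick 9: 0001000100
tick 10: 0000100010

10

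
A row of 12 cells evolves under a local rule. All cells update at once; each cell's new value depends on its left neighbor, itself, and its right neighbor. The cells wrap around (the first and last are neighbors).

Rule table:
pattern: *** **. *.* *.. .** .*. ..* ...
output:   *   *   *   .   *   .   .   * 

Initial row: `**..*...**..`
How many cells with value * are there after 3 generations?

8

generation 1: **....*.**..
generation 2: **.**..***..
generation 3: *****..***..
count of *: 8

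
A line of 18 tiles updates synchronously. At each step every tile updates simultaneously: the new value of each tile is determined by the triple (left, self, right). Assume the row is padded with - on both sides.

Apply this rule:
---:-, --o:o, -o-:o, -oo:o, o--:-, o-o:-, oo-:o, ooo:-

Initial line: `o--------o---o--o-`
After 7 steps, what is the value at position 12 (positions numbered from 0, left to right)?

-

step 1: o-------oo--oo-oo-
step 2: o------ooo-ooo-oo-
step 3: o-----oo-o-o-o-oo-
step 4: o----ooo-o-o-o-oo-
step 5: o---oo-o-o-o-o-oo-
step 6: o--ooo-o-o-o-o-oo-
step 7: o-oo-o-o-o-o-o-oo-
position 12 holds -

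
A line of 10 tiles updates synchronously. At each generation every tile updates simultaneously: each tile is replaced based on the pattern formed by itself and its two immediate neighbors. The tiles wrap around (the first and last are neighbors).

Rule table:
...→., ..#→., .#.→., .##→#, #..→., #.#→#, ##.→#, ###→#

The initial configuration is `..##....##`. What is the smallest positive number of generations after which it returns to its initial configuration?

generation 1: ..##....##

1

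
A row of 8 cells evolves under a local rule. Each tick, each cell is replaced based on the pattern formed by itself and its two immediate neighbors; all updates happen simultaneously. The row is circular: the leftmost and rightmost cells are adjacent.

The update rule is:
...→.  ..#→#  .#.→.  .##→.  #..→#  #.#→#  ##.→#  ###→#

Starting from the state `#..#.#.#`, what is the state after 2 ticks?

.###.#.#

###.#.#.
.###.#.#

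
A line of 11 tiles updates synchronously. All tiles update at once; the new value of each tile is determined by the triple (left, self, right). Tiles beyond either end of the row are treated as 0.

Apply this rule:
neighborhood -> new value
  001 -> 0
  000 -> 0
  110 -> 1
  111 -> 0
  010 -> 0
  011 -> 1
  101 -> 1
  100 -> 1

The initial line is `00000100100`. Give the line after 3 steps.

00000000100

step 1: 00000010010
step 2: 00000001001
step 3: 00000000100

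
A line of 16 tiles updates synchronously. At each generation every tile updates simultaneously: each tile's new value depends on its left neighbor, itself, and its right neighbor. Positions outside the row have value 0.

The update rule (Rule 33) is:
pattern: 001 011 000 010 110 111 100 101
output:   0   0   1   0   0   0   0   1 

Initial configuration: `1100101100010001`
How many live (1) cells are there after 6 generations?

0000010001000100
1111000100010001
0000010001000100  (repeats generation 1; period 2)
generation 6: 1111000100010001
count of 1: 7

7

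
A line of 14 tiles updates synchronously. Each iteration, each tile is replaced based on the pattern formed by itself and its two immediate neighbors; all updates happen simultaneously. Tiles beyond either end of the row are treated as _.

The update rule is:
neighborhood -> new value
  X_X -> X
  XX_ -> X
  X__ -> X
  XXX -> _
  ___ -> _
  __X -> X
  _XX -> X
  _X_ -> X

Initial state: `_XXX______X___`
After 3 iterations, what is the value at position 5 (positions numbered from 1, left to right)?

_

iteration 1: XX_XX____XXX__
iteration 2: XXXXXX__XX_XX_
iteration 3: X____XXXXXXXXX
position 5 holds _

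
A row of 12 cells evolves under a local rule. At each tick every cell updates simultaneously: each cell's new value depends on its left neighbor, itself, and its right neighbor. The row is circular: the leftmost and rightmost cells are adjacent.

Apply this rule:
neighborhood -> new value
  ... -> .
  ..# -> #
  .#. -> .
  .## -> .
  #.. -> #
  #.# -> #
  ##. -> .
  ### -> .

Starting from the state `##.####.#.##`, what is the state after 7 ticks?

#.#.##.#.#.#

..#....#.#..
.#.#..#.#.#.
#.#.##.#.#.#
.#.#..#.#.#.  (repeats tick 2; period 2)
tick 7: #.#.##.#.#.#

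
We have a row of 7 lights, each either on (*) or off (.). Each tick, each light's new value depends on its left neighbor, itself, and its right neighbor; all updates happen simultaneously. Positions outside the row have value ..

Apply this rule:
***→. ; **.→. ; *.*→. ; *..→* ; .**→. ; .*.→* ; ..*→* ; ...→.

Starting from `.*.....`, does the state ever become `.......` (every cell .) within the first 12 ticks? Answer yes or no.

yes

***....
...*...
..***..
.*...*.
***.***
.......
all cells are . at tick 6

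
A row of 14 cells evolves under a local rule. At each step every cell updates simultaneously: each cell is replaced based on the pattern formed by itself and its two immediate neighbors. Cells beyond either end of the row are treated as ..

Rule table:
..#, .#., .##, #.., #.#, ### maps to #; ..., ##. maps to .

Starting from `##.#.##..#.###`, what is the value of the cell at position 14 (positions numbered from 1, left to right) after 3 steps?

#

#.####.######.
#####.######.#
####.######.##
position 14 holds #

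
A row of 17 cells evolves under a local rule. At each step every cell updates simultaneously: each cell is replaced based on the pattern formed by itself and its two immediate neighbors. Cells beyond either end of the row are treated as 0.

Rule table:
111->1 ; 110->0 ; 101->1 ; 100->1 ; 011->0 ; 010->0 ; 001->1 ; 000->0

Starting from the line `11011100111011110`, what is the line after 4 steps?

01010100101010010

00101011010101101
01010100101010010
10101011010101101
01010100101010010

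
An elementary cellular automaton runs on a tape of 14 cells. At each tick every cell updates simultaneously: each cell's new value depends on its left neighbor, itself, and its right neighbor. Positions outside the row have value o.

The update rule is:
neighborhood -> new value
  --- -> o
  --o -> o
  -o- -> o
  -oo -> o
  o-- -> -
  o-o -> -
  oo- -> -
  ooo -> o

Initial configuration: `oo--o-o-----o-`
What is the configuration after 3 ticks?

-oo--oo-ooo--o

o--oo-o-ooooo-
--oo--o-oooo--
-oo--oo-ooo--o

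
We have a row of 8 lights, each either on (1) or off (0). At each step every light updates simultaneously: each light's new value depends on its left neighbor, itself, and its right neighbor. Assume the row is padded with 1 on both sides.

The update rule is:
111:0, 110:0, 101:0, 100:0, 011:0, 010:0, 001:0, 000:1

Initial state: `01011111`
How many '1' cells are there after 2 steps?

6

00000000
01111110
count of 1: 6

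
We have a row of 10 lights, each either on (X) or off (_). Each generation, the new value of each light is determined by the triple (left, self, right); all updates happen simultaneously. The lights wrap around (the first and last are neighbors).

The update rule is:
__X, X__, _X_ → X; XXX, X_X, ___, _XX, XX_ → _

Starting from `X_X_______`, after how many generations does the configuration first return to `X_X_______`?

4

X_XX_____X
____X___X_
___XXX_XXX
X_X_______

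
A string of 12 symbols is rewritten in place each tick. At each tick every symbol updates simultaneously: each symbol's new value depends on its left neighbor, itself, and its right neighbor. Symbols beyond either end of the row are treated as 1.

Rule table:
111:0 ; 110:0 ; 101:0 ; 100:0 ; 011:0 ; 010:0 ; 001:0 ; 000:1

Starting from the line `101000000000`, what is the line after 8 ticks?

000011111110
011000000000
000011111110  (repeats tick 1; period 2)
tick 8: 011000000000

011000000000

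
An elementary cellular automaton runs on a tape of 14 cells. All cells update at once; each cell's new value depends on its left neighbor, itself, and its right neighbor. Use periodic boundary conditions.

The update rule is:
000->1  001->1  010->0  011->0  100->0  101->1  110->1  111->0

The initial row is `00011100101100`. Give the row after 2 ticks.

00101010101010

11100101010101
00101010101010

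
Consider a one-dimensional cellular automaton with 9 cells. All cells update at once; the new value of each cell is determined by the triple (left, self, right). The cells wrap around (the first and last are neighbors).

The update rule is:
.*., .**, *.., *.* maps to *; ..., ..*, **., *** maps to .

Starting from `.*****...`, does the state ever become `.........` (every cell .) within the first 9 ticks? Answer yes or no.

no

tick 1: .*....*..
tick 2: .**...**.
tick 3: .*.*..*.*
tick 4: *****.***
tick 5: .....**..
tick 6: .....*.*.
tick 7: .....****
tick 8: *....*...
tick 9: **...**..
tick 9 is **...**.., still not uniform .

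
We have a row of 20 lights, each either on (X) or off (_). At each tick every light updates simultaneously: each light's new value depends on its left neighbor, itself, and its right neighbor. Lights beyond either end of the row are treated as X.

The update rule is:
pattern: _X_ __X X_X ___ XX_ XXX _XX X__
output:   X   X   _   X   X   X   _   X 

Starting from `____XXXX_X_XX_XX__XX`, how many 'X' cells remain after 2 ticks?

tick 1: XXXX_XXX_X__X__XXX_X
tick 2: XXXX__XX_XXXXXX_XX__
count of X: 14

14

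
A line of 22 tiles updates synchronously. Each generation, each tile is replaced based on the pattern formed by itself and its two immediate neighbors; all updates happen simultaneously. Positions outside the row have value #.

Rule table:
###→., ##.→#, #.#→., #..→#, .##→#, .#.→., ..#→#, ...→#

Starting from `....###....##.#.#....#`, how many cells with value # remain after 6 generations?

generation 1: #####.#######....#####
generation 2: ....#.#.....######....
generation 3: ####...######....#####
generation 4: ...#####....######....
generation 5: ####...######....#####  (repeats generation 3; period 2)
generation 6: ...#####....######....
count of #: 11

11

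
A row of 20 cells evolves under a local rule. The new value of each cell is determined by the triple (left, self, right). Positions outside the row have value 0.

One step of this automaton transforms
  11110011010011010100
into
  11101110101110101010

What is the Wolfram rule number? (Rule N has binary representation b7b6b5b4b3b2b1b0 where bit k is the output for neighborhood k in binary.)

position 1: 111 → 1  (bit 7 = 1)
position 3: 110 → 0  (bit 6 = 0)
position 8: 101 → 1  (bit 5 = 1)
position 4: 100 → 1  (bit 4 = 1)
position 0: 011 → 1  (bit 3 = 1)
position 9: 010 → 0  (bit 2 = 0)
position 5: 001 → 1  (bit 1 = 1)
position 19: 000 → 0  (bit 0 = 0)
bits b7..b0 = 10111010 = 186

186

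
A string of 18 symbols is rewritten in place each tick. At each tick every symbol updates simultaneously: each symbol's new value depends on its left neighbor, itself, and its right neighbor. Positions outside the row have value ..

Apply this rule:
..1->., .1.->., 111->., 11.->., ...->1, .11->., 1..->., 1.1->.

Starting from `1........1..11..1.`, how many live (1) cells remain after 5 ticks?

..111111..........
1........111111111
..111111..........  (repeats tick 1; period 2)
tick 5: ..111111..........
count of 1: 6

6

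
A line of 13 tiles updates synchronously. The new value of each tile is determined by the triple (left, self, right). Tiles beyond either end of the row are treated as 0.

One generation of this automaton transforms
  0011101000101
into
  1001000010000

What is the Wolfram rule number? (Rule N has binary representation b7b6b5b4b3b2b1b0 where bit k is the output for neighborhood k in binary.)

129

position 3: 111 → 1  (bit 7 = 1)
position 4: 110 → 0  (bit 6 = 0)
position 5: 101 → 0  (bit 5 = 0)
position 7: 100 → 0  (bit 4 = 0)
position 2: 011 → 0  (bit 3 = 0)
position 6: 010 → 0  (bit 2 = 0)
position 1: 001 → 0  (bit 1 = 0)
position 0: 000 → 1  (bit 0 = 1)
bits b7..b0 = 10000001 = 129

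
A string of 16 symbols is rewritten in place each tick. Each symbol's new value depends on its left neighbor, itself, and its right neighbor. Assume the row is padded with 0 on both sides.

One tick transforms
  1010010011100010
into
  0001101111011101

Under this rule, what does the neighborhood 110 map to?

0

At position 10 the neighborhood is 110; the next row has 0 there.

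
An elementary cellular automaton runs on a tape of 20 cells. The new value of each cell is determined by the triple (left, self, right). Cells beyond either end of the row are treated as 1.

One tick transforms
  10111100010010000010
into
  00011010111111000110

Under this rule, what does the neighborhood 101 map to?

At position 1 the neighborhood is 101; the next row has 0 there.

0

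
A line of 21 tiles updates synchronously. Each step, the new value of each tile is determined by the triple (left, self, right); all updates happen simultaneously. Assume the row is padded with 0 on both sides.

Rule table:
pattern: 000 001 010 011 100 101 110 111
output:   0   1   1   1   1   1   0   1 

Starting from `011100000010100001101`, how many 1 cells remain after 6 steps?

111010000111110011011
110111001111101110110
101110111111011101101
111101111110111011011
111011111101110110110
110111111011101101101
count of 1: 16

16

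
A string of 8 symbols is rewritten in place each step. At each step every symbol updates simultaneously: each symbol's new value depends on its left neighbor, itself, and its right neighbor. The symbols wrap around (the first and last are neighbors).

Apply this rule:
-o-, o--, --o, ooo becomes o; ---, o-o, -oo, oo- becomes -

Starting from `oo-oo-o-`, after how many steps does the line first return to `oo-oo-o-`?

4

------o-
-----ooo
o---o-o-
oo-oo-o-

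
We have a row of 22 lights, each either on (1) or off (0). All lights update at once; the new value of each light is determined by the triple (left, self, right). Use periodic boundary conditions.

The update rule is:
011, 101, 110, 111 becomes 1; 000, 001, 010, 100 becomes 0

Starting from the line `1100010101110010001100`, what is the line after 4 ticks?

1100000111110000001100

1100001011110000001100
1100000111110000001100
1100000111110000001100  (fixed point — unchanged through tick 4)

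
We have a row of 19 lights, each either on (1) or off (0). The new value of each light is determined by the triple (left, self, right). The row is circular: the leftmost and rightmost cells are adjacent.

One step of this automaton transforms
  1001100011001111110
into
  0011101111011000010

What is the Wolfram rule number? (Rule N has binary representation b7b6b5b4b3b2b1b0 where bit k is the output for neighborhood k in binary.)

75

position 13: 111 → 0  (bit 7 = 0)
position 4: 110 → 1  (bit 6 = 1)
position 18: 101 → 0  (bit 5 = 0)
position 1: 100 → 0  (bit 4 = 0)
position 3: 011 → 1  (bit 3 = 1)
position 0: 010 → 0  (bit 2 = 0)
position 2: 001 → 1  (bit 1 = 1)
position 6: 000 → 1  (bit 0 = 1)
bits b7..b0 = 01001011 = 75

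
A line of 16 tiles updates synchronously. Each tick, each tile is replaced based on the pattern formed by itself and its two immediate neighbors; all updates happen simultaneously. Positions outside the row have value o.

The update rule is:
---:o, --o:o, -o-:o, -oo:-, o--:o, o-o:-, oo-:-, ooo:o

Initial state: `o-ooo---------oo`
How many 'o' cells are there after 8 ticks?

tick 1: ---o-ooooooooo-o
tick 2: oooo--ooooooo---
tick 3: ooo-oo-ooooo-ooo
tick 4: oo------ooo---oo
tick 5: o-oooooo-o-ooo-o
tick 6: ---oooo--o--o---
tick 7: ooo-oo-ooooooooo
tick 8: oo------oooooooo
count of o: 10

10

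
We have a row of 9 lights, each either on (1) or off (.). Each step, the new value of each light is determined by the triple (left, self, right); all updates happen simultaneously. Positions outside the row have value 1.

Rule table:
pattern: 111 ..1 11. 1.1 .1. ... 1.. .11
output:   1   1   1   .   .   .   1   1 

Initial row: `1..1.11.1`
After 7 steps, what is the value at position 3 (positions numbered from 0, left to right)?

1

111..11.1
1111111.1
1111111.1  (fixed point — unchanged through step 7)
position 3 holds 1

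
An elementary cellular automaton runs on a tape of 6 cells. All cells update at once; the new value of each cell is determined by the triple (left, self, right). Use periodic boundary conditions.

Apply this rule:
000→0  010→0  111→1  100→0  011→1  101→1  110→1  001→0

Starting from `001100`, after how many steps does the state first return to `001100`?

step 1: 001100

1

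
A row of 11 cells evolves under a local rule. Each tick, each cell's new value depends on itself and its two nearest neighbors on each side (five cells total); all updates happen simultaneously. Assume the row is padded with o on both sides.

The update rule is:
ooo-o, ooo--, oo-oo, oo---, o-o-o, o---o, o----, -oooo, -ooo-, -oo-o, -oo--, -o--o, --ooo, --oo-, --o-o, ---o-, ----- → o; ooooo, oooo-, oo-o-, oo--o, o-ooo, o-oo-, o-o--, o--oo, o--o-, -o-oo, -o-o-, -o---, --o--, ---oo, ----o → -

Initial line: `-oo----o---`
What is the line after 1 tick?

o-ooo-o--o-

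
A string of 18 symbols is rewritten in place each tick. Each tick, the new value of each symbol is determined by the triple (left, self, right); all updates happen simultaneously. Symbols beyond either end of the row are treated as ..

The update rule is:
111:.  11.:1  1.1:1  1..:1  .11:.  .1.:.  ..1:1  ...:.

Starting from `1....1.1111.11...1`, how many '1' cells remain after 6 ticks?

10

tick 1: .1..1.1...11.11.1.
tick 2: 1.11.1.1.1.11.11.1
tick 3: .1.11.1.1.1.11.11.
tick 4: 1.1.11.1.1.1.11.11
tick 5: .1.1.11.1.1.1.11.1
tick 6: 1.1.1.11.1.1.1.11.
count of 1: 10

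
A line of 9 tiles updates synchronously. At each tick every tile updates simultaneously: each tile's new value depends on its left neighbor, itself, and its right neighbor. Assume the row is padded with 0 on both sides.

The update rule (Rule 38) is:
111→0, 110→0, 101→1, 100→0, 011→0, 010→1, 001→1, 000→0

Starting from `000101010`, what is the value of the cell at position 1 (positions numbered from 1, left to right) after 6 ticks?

0

001111110
010000000
110000000
000000000
000000000  (fixed point — unchanged through tick 6)
position 1 holds 0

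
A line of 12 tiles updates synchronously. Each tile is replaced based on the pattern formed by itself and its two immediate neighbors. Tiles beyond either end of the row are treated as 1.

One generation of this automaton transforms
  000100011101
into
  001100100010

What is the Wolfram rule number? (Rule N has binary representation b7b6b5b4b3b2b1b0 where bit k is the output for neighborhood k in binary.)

38

position 8: 111 → 0  (bit 7 = 0)
position 9: 110 → 0  (bit 6 = 0)
position 10: 101 → 1  (bit 5 = 1)
position 0: 100 → 0  (bit 4 = 0)
position 7: 011 → 0  (bit 3 = 0)
position 3: 010 → 1  (bit 2 = 1)
position 2: 001 → 1  (bit 1 = 1)
position 1: 000 → 0  (bit 0 = 0)
bits b7..b0 = 00100110 = 38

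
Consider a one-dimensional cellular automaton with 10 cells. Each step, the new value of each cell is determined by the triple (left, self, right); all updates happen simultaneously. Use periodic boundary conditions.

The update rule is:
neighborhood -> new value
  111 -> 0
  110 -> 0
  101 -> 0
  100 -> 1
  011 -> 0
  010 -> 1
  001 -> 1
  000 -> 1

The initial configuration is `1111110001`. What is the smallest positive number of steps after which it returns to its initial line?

2

0000001110
1111110001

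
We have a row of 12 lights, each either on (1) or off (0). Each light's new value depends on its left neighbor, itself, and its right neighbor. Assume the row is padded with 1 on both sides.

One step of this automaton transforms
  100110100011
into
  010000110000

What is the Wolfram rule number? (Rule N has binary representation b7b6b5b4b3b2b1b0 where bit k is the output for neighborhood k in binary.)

position 11: 111 → 0  (bit 7 = 0)
position 0: 110 → 0  (bit 6 = 0)
position 5: 101 → 0  (bit 5 = 0)
position 1: 100 → 1  (bit 4 = 1)
position 3: 011 → 0  (bit 3 = 0)
position 6: 010 → 1  (bit 2 = 1)
position 2: 001 → 0  (bit 1 = 0)
position 8: 000 → 0  (bit 0 = 0)
bits b7..b0 = 00010100 = 20

20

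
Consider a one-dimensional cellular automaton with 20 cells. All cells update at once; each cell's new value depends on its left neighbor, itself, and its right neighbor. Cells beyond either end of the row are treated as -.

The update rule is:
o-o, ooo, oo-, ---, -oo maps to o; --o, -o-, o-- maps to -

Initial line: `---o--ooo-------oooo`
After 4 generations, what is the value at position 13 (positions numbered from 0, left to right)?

oo----ooo-ooooo-oooo
oo-oo-oooooooooooooo
oooooooooooooooooooo
oooooooooooooooooooo
position 13 holds o

o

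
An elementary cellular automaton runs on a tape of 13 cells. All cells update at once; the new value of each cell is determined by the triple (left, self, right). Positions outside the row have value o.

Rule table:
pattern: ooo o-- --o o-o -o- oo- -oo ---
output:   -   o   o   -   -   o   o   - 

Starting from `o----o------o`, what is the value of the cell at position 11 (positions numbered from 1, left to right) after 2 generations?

o

generation 1: oo--o-o----oo
generation 2: -ooo---o--oo-
position 11 holds o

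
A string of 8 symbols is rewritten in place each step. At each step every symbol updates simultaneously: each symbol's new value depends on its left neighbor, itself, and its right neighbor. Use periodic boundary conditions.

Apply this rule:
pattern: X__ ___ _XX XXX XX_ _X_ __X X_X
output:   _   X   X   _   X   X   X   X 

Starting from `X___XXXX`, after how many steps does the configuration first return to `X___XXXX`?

X_XXX___
XXX_X_XX
__XXXXX_
XXX___X_
X_X_XXXX
XXXXX___
X___X_XX
X_XXXXX_
XXX___XX
__X_XXX_
XXXXX_X_
X___XXXX

12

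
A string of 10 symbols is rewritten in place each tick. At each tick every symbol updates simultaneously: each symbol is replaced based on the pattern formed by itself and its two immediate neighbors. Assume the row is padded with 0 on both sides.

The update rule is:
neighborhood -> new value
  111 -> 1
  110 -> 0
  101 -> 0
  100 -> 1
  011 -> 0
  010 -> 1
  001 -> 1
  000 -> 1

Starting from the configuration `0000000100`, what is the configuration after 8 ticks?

0111111110

1111111111
0111111110
1011111101
1001111001
1110110111
0100000010
1111111111  (repeats tick 1; period 6)
tick 8: 0111111110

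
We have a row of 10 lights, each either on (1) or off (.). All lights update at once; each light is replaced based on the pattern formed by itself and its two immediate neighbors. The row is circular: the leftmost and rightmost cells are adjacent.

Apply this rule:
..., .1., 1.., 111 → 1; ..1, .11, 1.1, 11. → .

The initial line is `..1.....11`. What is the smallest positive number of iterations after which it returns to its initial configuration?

1.11111...
1..111.11.
11..1.....
..1.11111.
1.1..111.1
..11..1...
1...1.1111
.11.1..111
....11..1.
111...1.11
11.11.1..1
1.....11..
11111...1.
.111.11.1.
..1.....11

15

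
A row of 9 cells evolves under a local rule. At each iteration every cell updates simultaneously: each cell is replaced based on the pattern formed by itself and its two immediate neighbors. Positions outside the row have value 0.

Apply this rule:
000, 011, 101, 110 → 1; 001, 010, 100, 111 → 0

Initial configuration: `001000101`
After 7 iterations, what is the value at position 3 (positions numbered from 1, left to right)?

100010010
001000000
100011111
001010001
100100100
000000001
111111100
position 3 holds 1

1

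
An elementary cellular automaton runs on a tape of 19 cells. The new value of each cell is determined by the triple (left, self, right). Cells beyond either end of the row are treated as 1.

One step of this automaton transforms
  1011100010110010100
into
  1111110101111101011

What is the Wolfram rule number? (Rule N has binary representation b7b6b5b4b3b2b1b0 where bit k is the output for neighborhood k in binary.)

position 3: 111 → 1  (bit 7 = 1)
position 0: 110 → 1  (bit 6 = 1)
position 1: 101 → 1  (bit 5 = 1)
position 5: 100 → 1  (bit 4 = 1)
position 2: 011 → 1  (bit 3 = 1)
position 8: 010 → 0  (bit 2 = 0)
position 7: 001 → 1  (bit 1 = 1)
position 6: 000 → 0  (bit 0 = 0)
bits b7..b0 = 11111010 = 250

250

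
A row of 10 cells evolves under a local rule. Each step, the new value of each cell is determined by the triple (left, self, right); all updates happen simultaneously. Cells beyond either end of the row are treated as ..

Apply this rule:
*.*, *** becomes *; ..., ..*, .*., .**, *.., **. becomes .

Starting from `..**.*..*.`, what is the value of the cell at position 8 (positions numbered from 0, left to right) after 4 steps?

step 1: ....*.....
step 2: ..........
step 3: ..........  (fixed point — unchanged through step 4)
position 8 holds .

.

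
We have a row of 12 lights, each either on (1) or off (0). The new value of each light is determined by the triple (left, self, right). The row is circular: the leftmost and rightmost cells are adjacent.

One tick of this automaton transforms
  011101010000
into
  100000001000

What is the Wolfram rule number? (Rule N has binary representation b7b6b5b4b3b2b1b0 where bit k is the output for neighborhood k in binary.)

position 2: 111 → 0  (bit 7 = 0)
position 3: 110 → 0  (bit 6 = 0)
position 4: 101 → 0  (bit 5 = 0)
position 8: 100 → 1  (bit 4 = 1)
position 1: 011 → 0  (bit 3 = 0)
position 5: 010 → 0  (bit 2 = 0)
position 0: 001 → 1  (bit 1 = 1)
position 9: 000 → 0  (bit 0 = 0)
bits b7..b0 = 00010010 = 18

18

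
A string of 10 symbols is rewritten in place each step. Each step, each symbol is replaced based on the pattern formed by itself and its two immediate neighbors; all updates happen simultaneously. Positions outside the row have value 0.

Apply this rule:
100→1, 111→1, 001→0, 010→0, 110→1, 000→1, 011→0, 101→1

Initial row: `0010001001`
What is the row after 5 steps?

0100100111

1001100100
0100110011
0010011001
1001001100
0100100111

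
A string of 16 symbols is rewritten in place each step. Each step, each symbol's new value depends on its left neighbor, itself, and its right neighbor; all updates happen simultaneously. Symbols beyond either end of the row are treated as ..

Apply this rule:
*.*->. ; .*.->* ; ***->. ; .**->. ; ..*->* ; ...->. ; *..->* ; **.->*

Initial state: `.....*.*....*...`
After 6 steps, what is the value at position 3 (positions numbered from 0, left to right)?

....**.**..***..
...*.*..***..**.
..**.***..***.**
.*.*...***..*..*
**.**.*..*******
.*..*.***......*
position 3 holds .

.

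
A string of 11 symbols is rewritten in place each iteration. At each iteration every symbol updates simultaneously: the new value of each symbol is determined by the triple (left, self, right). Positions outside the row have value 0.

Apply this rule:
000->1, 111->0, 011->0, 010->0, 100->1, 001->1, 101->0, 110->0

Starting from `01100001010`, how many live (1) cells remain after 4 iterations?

5

10011110001
01100001110
10011110001  (repeats iteration 1; period 2)
iteration 4: 01100001110
count of 1: 5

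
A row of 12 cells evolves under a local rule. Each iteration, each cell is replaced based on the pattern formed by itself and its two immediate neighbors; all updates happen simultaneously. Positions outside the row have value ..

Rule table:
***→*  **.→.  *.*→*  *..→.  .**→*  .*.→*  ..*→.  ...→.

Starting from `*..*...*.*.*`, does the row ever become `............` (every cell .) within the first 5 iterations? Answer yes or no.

*..*...*****
*..*...****.
*..*...***..
*..*...**...
*..*...*....
iteration 5 is *..*...*...., still not uniform .

no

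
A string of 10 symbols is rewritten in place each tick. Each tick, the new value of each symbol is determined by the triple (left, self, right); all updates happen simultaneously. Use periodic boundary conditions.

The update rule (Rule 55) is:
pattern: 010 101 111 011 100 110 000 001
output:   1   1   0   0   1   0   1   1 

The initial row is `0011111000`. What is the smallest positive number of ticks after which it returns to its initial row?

2

1100000111
0011111000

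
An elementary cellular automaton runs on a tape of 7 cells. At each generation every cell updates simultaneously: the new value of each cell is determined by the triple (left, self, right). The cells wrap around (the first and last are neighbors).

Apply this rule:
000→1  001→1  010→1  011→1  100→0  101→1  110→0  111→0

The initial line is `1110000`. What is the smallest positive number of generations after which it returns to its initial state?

14

1000111
0011100
1110001
0000111
0111100
1100001
0001111
0111000
1100011
0001110
1111000
1000011
0011110
1110000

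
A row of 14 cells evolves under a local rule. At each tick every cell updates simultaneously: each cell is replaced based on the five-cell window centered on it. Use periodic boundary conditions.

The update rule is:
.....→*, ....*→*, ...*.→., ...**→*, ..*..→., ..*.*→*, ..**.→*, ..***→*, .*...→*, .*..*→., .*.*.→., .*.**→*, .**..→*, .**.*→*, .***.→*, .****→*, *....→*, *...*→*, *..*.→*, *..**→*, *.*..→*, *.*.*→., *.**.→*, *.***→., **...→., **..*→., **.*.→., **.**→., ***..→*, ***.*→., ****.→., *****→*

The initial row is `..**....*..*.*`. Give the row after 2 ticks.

.***.**...**.*
*.*..**.****..

*.*..**.****..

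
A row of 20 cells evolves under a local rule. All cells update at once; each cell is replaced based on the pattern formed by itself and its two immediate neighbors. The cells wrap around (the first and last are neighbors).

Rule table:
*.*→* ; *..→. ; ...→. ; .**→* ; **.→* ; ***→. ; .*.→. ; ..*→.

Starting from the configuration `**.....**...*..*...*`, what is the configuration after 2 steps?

.*.....**..........*
*......**...........

*......**...........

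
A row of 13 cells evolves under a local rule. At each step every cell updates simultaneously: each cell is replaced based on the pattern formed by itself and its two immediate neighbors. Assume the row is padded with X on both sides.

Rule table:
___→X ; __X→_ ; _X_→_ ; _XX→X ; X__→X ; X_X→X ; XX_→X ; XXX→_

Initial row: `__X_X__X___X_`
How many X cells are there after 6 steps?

10

X__X_X__XX__X
XX__X_X_XXX_X
_XX__X_XX_XXX
XXXX__XXXXX__
___XX_X___XX_
XX_XXX_XX_XXX
count of X: 10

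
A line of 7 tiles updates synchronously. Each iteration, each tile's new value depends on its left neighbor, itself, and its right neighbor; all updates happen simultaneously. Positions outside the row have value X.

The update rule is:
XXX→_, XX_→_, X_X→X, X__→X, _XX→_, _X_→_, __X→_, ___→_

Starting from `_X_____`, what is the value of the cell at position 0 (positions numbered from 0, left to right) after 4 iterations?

iteration 1: X_X____
iteration 2: _X_X___
iteration 3: X_X_X__
iteration 4: _X_X_X_
position 0 holds _

_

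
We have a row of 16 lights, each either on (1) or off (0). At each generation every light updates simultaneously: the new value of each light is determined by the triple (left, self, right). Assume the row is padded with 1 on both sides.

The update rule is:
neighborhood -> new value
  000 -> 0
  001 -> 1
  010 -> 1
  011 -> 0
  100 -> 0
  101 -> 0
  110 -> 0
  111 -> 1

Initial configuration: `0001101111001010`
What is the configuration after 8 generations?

0000100010001000

generation 1: 0010000110011010
generation 2: 0110001000100010
generation 3: 0000011001100110
generation 4: 0000100010001000
generation 5: 0001100110011001
generation 6: 0010001000100010
generation 7: 0110011001100110
generation 8: 0000100010001000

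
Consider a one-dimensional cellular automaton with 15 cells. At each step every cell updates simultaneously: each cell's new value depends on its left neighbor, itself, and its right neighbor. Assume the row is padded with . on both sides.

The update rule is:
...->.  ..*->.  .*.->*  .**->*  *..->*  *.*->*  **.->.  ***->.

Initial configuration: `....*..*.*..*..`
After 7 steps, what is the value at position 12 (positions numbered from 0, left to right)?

*

....**.****.**.
....*.**...**.*
....***.*..*.**
....*..***.***.
....**.*..**..*
....*.***.*.*.*
....***..******
position 12 holds *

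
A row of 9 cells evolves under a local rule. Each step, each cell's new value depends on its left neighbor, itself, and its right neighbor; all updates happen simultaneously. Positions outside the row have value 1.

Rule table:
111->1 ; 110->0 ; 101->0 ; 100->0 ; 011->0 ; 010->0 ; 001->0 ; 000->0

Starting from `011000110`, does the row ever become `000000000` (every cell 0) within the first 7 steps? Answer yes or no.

000000000
all cells are 0 at step 1

yes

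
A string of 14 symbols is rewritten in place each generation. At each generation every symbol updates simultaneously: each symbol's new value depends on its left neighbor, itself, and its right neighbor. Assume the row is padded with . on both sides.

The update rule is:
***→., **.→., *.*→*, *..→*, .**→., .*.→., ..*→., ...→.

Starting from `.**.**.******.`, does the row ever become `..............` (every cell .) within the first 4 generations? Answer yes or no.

no

...*..*......*
....*..*......
.....*..*.....
......*..*....
generation 4 is ......*..*...., still not uniform .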